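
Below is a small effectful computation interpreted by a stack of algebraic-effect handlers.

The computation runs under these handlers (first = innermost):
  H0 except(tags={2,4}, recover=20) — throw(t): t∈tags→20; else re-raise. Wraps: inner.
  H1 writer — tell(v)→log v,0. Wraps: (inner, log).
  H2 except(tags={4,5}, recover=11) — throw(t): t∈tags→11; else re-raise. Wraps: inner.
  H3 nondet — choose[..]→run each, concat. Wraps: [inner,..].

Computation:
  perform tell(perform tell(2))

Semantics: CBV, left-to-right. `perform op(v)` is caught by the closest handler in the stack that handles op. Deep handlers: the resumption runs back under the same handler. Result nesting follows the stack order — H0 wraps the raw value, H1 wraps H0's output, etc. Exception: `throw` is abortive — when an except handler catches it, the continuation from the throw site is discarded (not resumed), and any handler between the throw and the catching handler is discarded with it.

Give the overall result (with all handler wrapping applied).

Evaluation trace:
tell(2) @ H1 ⇒ log+=2
tell(0) @ H1 ⇒ log+=0
H0 returns 0
H1 returns (0, (2, 0))
H2 returns (0, (2, 0))
H3 returns [(0, (2, 0))]
= [(0, (2, 0))]

Answer: [(0, (2, 0))]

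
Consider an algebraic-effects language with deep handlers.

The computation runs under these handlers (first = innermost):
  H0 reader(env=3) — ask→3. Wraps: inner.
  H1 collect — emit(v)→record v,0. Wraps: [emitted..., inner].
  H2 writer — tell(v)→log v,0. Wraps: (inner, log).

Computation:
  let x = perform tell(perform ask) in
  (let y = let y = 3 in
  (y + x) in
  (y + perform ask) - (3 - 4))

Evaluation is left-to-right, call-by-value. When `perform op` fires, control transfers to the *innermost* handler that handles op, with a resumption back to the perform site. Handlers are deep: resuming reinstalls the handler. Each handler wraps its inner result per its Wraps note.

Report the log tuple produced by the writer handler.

Answer: (3)

Evaluation trace:
ask @ H0 ⇒ 3
tell(3) @ H2 ⇒ log+=3
ask @ H0 ⇒ 3
H0 returns 7
H1 returns [7]
H2 returns ([7], (3))
= ([7], (3))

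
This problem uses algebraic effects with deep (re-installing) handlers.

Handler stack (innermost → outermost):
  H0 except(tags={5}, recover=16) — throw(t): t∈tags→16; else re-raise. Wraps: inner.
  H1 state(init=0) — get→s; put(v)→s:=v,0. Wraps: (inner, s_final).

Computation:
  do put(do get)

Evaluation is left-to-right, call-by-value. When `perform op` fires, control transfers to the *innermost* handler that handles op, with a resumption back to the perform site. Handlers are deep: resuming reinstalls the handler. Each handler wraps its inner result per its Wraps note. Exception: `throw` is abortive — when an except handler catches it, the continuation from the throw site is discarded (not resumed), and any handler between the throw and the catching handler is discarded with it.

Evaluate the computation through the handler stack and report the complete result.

Working:
get @ H1 ⇒ 0
put(0) @ H1 ⇒ s:=0
H0 returns 0
H1 returns (0, 0)
= (0, 0)

Answer: (0, 0)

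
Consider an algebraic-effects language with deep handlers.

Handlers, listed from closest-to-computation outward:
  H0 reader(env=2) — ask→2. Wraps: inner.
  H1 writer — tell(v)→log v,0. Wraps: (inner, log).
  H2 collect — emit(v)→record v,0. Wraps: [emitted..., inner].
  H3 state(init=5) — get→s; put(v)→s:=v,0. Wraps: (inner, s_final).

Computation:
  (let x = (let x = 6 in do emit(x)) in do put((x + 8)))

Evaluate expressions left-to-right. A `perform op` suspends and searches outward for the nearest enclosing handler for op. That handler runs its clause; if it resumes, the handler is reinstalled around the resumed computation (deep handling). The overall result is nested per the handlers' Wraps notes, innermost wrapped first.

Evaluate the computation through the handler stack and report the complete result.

Answer: ([6, (0, ())], 8)

Step-by-step:
emit(6) @ H2 ⇒ out+=6
put(8) @ H3 ⇒ s:=8
H0 returns 0
H1 returns (0, ())
H2 returns [6, (0, ())]
H3 returns ([6, (0, ())], 8)
= ([6, (0, ())], 8)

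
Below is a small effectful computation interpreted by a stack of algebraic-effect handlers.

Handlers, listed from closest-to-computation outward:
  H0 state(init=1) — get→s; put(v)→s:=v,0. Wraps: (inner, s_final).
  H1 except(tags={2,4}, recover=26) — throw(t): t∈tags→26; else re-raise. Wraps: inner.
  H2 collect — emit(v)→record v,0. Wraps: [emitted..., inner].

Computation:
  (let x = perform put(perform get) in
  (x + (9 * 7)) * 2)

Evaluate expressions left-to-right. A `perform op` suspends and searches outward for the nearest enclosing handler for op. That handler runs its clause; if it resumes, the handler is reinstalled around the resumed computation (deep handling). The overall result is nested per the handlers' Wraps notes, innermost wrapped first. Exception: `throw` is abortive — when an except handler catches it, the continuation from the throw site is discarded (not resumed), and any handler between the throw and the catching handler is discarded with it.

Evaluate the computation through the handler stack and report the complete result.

Answer: [(126, 1)]

Evaluation trace:
get @ H0 ⇒ 1
put(1) @ H0 ⇒ s:=1
H0 returns (126, 1)
H1 returns (126, 1)
H2 returns [(126, 1)]
= [(126, 1)]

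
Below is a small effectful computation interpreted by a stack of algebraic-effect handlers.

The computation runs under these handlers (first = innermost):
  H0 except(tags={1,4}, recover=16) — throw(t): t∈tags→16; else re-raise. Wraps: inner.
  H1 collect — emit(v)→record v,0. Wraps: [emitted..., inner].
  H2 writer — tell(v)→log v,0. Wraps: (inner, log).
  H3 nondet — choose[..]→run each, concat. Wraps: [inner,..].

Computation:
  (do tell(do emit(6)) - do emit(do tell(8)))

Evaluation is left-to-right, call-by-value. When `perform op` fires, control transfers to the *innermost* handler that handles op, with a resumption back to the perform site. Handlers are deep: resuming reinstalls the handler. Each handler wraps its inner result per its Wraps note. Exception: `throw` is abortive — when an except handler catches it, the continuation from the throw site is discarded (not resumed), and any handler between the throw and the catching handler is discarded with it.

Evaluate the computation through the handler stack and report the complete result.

Answer: [([6, 0, 0], (0, 8))]

Step-by-step:
emit(6) @ H1 ⇒ out+=6
tell(0) @ H2 ⇒ log+=0
tell(8) @ H2 ⇒ log+=8
emit(0) @ H1 ⇒ out+=0
H0 returns 0
H1 returns [6, 0, 0]
H2 returns ([6, 0, 0], (0, 8))
H3 returns [([6, 0, 0], (0, 8))]
= [([6, 0, 0], (0, 8))]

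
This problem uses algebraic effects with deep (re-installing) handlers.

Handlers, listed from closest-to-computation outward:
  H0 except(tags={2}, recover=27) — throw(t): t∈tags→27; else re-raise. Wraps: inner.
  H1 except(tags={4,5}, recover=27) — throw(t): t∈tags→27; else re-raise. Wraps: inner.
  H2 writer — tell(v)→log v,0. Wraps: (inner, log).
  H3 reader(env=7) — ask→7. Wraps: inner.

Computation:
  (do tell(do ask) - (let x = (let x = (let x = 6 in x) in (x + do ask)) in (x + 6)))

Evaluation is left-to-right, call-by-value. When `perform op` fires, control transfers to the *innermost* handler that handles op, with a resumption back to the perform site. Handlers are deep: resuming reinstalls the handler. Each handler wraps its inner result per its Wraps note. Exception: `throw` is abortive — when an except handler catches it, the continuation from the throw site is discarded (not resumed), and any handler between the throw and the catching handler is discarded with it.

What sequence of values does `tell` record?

Step-by-step:
ask @ H3 ⇒ 7
tell(7) @ H2 ⇒ log+=7
ask @ H3 ⇒ 7
H0 returns -19
H1 returns -19
H2 returns (-19, (7))
H3 returns (-19, (7))
= (-19, (7))

Answer: (7)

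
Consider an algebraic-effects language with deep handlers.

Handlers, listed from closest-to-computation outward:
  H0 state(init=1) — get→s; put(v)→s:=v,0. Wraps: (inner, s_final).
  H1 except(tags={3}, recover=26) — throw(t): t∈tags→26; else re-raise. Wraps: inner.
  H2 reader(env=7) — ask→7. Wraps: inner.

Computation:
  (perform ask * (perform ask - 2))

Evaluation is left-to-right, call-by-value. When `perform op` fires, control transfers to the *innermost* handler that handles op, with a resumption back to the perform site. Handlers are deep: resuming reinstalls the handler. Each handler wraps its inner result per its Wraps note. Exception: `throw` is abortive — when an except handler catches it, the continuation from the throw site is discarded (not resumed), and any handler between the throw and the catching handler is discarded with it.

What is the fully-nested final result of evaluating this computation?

Step-by-step:
ask @ H2 ⇒ 7
ask @ H2 ⇒ 7
H0 returns (35, 1)
H1 returns (35, 1)
H2 returns (35, 1)
= (35, 1)

Answer: (35, 1)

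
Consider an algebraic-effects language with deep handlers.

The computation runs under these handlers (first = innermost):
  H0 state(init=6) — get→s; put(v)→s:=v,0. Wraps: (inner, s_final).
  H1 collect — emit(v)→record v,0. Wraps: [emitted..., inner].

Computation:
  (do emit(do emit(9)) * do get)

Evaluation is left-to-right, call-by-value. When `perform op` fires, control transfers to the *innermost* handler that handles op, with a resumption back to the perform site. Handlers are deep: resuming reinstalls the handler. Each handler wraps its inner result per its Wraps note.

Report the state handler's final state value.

Evaluation trace:
emit(9) @ H1 ⇒ out+=9
emit(0) @ H1 ⇒ out+=0
get @ H0 ⇒ 6
H0 returns (0, 6)
H1 returns [9, 0, (0, 6)]
= [9, 0, (0, 6)]

Answer: 6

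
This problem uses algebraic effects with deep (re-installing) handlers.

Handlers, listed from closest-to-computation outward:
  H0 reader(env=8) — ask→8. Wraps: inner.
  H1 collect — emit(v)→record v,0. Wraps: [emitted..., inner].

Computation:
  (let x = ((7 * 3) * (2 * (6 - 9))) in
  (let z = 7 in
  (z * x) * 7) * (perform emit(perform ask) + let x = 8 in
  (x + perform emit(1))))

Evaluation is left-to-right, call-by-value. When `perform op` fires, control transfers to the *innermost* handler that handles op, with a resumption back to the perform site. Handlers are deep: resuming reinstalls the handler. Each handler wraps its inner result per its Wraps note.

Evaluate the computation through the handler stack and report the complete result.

Answer: [8, 1, -49392]

Step-by-step:
ask @ H0 ⇒ 8
emit(8) @ H1 ⇒ out+=8
emit(1) @ H1 ⇒ out+=1
H0 returns -49392
H1 returns [8, 1, -49392]
= [8, 1, -49392]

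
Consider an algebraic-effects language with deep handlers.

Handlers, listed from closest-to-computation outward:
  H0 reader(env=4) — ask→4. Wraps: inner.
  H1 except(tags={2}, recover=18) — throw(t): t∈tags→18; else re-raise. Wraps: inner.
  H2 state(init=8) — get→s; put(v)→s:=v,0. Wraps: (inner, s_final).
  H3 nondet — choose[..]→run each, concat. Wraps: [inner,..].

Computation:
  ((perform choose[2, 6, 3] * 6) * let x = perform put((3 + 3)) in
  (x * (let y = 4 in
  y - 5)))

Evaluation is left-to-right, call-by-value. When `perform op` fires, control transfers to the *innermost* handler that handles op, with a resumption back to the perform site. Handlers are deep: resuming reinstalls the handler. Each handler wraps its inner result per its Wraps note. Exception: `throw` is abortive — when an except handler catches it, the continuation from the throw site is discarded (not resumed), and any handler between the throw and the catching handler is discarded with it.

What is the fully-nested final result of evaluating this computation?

Step-by-step:
choose[2, 6, 3] @ H3
  branch[0] choose=2:
    put(6) @ H2 ⇒ s:=6
    H0 returns 0
    H1 returns 0
    H2 returns (0, 6)
    H3 returns [(0, 6)]
  branch[1] choose=6:
    put(6) @ H2 ⇒ s:=6
    H0 returns 0
    H1 returns 0
    H2 returns (0, 6)
    H3 returns [(0, 6)]
  branch[2] choose=3:
    put(6) @ H2 ⇒ s:=6
    H0 returns 0
    H1 returns 0
    H2 returns (0, 6)
    H3 returns [(0, 6)]
= [(0, 6), (0, 6), (0, 6)]

Answer: [(0, 6), (0, 6), (0, 6)]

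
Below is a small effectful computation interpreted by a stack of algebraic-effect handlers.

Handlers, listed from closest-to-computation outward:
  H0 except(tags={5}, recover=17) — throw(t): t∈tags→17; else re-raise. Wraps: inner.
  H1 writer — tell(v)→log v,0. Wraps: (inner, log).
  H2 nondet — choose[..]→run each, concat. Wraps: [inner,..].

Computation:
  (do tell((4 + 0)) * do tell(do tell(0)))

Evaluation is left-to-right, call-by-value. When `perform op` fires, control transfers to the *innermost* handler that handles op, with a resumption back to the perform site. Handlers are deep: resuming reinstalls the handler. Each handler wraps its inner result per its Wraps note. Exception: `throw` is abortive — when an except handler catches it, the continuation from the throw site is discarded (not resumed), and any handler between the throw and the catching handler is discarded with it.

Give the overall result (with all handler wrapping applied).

Answer: [(0, (4, 0, 0))]

Evaluation trace:
tell(4) @ H1 ⇒ log+=4
tell(0) @ H1 ⇒ log+=0
tell(0) @ H1 ⇒ log+=0
H0 returns 0
H1 returns (0, (4, 0, 0))
H2 returns [(0, (4, 0, 0))]
= [(0, (4, 0, 0))]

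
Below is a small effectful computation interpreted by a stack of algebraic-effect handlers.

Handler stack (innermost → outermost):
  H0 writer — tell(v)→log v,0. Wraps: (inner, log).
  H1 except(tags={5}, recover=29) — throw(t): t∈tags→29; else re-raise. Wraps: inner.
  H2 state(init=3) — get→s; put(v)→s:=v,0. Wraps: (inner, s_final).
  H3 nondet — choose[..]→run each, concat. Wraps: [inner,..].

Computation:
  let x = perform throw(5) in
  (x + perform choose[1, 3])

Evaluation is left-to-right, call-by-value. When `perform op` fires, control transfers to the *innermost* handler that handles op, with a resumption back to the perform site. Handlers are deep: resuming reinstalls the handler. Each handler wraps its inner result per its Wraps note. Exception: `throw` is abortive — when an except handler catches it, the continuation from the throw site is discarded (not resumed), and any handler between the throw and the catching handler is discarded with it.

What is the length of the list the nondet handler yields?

Evaluation trace:
throw(5) @ H1 caught ⇒ 29
H2 returns (29, 3)
H3 returns [(29, 3)]
= [(29, 3)]

Answer: 1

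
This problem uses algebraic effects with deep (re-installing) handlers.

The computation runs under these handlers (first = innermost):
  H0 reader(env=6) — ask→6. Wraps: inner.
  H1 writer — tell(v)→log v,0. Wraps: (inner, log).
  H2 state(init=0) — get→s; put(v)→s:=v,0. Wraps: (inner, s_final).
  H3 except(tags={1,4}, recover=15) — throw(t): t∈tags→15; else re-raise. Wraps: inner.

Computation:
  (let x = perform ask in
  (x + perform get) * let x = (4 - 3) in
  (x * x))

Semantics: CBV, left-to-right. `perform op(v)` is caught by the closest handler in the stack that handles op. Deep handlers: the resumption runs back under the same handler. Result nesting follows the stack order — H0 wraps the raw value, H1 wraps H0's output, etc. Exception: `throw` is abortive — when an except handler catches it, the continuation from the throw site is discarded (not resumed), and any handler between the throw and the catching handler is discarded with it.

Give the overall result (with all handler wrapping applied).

Evaluation trace:
ask @ H0 ⇒ 6
get @ H2 ⇒ 0
H0 returns 6
H1 returns (6, ())
H2 returns ((6, ()), 0)
H3 returns ((6, ()), 0)
= ((6, ()), 0)

Answer: ((6, ()), 0)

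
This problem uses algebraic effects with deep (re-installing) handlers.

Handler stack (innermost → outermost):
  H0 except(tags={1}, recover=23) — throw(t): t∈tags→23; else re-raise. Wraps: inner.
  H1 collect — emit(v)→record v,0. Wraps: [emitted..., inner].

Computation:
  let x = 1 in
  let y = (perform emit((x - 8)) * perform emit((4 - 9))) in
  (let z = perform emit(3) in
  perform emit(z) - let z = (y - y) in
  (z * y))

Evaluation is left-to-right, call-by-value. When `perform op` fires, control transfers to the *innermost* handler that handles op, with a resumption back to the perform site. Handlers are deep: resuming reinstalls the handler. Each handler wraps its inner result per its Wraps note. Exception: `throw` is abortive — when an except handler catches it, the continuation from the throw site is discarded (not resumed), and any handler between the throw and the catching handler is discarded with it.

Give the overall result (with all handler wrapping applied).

Step-by-step:
emit(-7) @ H1 ⇒ out+=-7
emit(-5) @ H1 ⇒ out+=-5
emit(3) @ H1 ⇒ out+=3
emit(0) @ H1 ⇒ out+=0
H0 returns 0
H1 returns [-7, -5, 3, 0, 0]
= [-7, -5, 3, 0, 0]

Answer: [-7, -5, 3, 0, 0]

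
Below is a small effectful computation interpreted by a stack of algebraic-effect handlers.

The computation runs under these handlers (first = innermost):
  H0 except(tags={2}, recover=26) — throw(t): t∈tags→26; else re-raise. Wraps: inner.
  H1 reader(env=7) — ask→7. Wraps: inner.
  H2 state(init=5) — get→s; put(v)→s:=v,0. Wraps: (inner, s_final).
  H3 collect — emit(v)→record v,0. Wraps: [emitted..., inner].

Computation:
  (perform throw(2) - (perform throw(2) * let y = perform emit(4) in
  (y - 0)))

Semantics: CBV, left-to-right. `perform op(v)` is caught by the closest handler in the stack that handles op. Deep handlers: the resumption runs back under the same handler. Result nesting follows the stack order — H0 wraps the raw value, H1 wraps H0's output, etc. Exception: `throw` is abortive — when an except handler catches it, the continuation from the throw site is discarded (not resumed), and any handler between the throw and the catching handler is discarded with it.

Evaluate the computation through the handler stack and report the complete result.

Answer: [(26, 5)]

Evaluation trace:
throw(2) @ H0 caught ⇒ 26
H1 returns 26
H2 returns (26, 5)
H3 returns [(26, 5)]
= [(26, 5)]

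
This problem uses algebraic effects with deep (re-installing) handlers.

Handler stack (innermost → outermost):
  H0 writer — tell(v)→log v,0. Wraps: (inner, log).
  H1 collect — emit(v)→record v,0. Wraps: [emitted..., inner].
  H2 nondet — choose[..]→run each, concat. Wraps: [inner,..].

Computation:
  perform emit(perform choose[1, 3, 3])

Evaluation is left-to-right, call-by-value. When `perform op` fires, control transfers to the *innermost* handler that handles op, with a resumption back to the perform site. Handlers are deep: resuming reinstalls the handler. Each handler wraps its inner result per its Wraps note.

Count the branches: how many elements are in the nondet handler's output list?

Step-by-step:
choose[1, 3, 3] @ H2
  branch[0] choose=1:
    emit(1) @ H1 ⇒ out+=1
    H0 returns (0, ())
    H1 returns [1, (0, ())]
    H2 returns [[1, (0, ())]]
  branch[1] choose=3:
    emit(3) @ H1 ⇒ out+=3
    H0 returns (0, ())
    H1 returns [3, (0, ())]
    H2 returns [[3, (0, ())]]
  branch[2] choose=3:
    emit(3) @ H1 ⇒ out+=3
    H0 returns (0, ())
    H1 returns [3, (0, ())]
    H2 returns [[3, (0, ())]]
= [[1, (0, ())], [3, (0, ())], [3, (0, ())]]

Answer: 3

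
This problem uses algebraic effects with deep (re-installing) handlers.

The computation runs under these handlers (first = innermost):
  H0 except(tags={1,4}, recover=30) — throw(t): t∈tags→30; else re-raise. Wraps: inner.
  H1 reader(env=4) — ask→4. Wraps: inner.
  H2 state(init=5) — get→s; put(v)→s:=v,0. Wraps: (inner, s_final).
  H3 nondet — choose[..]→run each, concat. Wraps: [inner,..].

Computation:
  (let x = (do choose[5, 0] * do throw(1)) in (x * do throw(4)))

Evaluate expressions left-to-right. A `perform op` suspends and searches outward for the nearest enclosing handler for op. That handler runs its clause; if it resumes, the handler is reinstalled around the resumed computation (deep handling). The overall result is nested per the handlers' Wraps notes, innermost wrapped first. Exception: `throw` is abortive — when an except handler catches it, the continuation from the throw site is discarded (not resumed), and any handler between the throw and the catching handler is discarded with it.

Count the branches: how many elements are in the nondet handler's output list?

Evaluation trace:
choose[5, 0] @ H3
  branch[0] choose=5:
    throw(1) @ H0 caught ⇒ 30
    H1 returns 30
    H2 returns (30, 5)
    H3 returns [(30, 5)]
  branch[1] choose=0:
    throw(1) @ H0 caught ⇒ 30
    H1 returns 30
    H2 returns (30, 5)
    H3 returns [(30, 5)]
= [(30, 5), (30, 5)]

Answer: 2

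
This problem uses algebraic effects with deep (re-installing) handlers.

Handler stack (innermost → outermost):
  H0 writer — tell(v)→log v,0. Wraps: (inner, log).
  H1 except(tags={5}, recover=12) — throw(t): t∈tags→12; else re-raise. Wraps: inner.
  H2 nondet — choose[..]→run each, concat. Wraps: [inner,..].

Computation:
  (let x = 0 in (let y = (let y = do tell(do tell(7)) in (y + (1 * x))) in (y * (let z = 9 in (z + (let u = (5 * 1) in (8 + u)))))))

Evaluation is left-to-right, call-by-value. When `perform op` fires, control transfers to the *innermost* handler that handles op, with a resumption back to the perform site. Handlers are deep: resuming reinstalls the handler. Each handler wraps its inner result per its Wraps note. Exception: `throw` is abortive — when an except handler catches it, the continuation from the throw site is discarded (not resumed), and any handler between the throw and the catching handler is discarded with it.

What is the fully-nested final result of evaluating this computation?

Answer: [(0, (7, 0))]

Evaluation trace:
tell(7) @ H0 ⇒ log+=7
tell(0) @ H0 ⇒ log+=0
H0 returns (0, (7, 0))
H1 returns (0, (7, 0))
H2 returns [(0, (7, 0))]
= [(0, (7, 0))]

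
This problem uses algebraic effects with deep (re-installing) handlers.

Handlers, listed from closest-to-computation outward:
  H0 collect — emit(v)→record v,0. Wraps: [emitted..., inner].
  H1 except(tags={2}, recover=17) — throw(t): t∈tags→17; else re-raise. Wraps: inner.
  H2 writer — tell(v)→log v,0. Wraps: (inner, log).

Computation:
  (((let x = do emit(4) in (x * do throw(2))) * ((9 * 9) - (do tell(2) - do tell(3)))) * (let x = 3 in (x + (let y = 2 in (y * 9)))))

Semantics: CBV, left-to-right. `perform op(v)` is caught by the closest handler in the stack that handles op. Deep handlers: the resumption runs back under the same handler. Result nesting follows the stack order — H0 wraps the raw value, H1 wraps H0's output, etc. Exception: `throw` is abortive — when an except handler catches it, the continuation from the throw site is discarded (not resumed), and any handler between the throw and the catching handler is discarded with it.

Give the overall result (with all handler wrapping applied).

Evaluation trace:
emit(4) @ H0 ⇒ out+=4
throw(2) @ H1 caught ⇒ 17
H2 returns (17, ())
= (17, ())

Answer: (17, ())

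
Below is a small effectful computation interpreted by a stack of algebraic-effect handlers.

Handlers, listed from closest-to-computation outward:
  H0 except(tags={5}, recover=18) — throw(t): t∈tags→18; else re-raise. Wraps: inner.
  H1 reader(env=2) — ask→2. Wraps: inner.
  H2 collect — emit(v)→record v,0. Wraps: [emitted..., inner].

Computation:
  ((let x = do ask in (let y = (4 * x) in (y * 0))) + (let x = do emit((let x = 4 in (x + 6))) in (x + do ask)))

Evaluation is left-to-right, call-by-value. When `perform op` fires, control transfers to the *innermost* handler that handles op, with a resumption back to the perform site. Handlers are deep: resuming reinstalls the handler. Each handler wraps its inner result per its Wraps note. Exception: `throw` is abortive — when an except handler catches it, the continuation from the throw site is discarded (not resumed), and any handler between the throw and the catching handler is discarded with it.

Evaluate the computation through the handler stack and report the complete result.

Working:
ask @ H1 ⇒ 2
emit(10) @ H2 ⇒ out+=10
ask @ H1 ⇒ 2
H0 returns 2
H1 returns 2
H2 returns [10, 2]
= [10, 2]

Answer: [10, 2]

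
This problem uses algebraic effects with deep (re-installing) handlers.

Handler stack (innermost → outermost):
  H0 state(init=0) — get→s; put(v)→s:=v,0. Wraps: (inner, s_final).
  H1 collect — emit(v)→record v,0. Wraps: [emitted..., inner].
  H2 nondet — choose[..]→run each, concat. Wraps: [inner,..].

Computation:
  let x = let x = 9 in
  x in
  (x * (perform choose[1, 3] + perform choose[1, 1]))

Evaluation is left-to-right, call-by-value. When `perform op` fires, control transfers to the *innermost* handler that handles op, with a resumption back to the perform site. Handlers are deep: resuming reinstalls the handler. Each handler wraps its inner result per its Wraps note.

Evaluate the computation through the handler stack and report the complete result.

Step-by-step:
choose[1, 3] @ H2
  branch[0] choose=1:
    choose[1, 1] @ H2
      branch[0] choose=1:
        H0 returns (18, 0)
        H1 returns [(18, 0)]
        H2 returns [[(18, 0)]]
      branch[1] choose=1:
        H0 returns (18, 0)
        H1 returns [(18, 0)]
        H2 returns [[(18, 0)]]
  branch[1] choose=3:
    choose[1, 1] @ H2
      branch[0] choose=1:
        H0 returns (36, 0)
        H1 returns [(36, 0)]
        H2 returns [[(36, 0)]]
      branch[1] choose=1:
        H0 returns (36, 0)
        H1 returns [(36, 0)]
        H2 returns [[(36, 0)]]
= [[(18, 0)], [(18, 0)], [(36, 0)], [(36, 0)]]

Answer: [[(18, 0)], [(18, 0)], [(36, 0)], [(36, 0)]]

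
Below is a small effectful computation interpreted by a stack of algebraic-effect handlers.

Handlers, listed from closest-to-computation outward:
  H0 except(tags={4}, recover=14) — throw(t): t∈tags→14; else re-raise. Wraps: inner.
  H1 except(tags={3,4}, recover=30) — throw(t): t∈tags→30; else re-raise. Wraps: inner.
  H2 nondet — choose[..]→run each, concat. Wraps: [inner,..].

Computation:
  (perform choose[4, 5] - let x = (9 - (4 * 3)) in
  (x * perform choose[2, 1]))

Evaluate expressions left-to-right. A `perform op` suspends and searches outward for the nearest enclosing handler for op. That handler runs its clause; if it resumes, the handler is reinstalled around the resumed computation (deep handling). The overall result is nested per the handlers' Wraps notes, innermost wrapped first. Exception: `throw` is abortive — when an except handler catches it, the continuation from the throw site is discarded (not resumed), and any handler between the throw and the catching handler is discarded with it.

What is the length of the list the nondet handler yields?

Working:
choose[4, 5] @ H2
  branch[0] choose=4:
    choose[2, 1] @ H2
      branch[0] choose=2:
        H0 returns 10
        H1 returns 10
        H2 returns [10]
      branch[1] choose=1:
        H0 returns 7
        H1 returns 7
        H2 returns [7]
  branch[1] choose=5:
    choose[2, 1] @ H2
      branch[0] choose=2:
        H0 returns 11
        H1 returns 11
        H2 returns [11]
      branch[1] choose=1:
        H0 returns 8
        H1 returns 8
        H2 returns [8]
= [10, 7, 11, 8]

Answer: 4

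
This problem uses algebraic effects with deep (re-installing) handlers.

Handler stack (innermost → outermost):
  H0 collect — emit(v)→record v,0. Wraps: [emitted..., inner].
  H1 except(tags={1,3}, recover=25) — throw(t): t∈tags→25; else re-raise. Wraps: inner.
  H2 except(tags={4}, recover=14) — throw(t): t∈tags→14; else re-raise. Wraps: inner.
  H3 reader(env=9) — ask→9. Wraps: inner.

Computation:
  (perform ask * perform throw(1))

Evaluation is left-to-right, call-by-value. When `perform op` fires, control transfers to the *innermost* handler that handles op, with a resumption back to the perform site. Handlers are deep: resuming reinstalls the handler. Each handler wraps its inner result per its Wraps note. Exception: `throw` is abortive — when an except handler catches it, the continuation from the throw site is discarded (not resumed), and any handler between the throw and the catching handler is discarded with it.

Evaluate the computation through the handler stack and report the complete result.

Evaluation trace:
ask @ H3 ⇒ 9
throw(1) @ H1 caught ⇒ 25
H2 returns 25
H3 returns 25
= 25

Answer: 25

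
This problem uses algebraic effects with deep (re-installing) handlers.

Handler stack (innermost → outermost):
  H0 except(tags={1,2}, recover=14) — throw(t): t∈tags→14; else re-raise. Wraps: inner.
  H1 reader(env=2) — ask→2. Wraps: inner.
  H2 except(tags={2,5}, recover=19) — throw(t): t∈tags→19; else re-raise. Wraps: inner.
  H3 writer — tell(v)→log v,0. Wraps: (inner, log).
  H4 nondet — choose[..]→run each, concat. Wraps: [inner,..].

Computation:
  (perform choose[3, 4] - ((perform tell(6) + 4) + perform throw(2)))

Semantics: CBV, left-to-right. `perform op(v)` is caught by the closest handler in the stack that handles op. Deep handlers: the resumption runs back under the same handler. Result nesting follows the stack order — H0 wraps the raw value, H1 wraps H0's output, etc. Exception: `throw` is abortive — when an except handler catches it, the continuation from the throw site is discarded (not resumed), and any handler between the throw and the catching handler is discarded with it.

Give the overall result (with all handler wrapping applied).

Answer: [(14, (6)), (14, (6))]

Evaluation trace:
choose[3, 4] @ H4
  branch[0] choose=3:
    tell(6) @ H3 ⇒ log+=6
    throw(2) @ H0 caught ⇒ 14
    H1 returns 14
    H2 returns 14
    H3 returns (14, (6))
    H4 returns [(14, (6))]
  branch[1] choose=4:
    tell(6) @ H3 ⇒ log+=6
    throw(2) @ H0 caught ⇒ 14
    H1 returns 14
    H2 returns 14
    H3 returns (14, (6))
    H4 returns [(14, (6))]
= [(14, (6)), (14, (6))]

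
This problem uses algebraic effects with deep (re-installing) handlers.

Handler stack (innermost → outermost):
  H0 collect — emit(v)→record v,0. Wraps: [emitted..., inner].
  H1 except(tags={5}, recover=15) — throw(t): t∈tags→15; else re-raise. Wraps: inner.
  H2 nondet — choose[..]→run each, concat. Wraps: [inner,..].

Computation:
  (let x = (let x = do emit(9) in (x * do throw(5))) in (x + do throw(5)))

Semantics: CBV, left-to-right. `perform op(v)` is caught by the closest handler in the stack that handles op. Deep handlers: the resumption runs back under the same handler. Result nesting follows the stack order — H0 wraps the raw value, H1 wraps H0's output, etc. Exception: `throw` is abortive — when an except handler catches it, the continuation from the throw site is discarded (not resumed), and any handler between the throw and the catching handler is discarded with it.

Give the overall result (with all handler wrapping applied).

Working:
emit(9) @ H0 ⇒ out+=9
throw(5) @ H1 caught ⇒ 15
H2 returns [15]
= [15]

Answer: [15]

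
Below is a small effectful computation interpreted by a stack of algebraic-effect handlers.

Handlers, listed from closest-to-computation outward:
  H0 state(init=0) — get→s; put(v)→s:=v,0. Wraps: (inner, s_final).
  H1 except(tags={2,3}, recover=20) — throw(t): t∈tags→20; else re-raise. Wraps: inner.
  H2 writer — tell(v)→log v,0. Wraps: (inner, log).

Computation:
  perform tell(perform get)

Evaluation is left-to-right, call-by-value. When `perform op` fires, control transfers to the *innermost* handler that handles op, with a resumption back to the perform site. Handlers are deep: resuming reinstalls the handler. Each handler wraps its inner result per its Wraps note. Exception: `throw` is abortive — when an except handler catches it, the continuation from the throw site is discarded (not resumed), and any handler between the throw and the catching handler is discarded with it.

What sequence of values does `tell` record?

Answer: (0)

Evaluation trace:
get @ H0 ⇒ 0
tell(0) @ H2 ⇒ log+=0
H0 returns (0, 0)
H1 returns (0, 0)
H2 returns ((0, 0), (0))
= ((0, 0), (0))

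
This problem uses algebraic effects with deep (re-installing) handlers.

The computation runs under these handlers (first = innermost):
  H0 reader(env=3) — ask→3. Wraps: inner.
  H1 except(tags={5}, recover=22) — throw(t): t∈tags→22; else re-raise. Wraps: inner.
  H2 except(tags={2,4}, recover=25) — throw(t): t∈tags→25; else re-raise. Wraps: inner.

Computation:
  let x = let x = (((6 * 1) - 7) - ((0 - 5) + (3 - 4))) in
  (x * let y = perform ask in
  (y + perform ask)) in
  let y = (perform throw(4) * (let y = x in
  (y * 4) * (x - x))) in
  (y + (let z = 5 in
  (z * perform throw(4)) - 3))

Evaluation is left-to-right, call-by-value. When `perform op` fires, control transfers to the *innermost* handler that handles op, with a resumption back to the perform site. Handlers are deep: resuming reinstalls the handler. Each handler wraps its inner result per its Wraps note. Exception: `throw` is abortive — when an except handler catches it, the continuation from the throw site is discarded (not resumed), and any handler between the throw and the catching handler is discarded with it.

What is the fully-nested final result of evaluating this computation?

Working:
ask @ H0 ⇒ 3
ask @ H0 ⇒ 3
throw(4) @ H1 re-raised
throw(4) @ H2 caught ⇒ 25
= 25

Answer: 25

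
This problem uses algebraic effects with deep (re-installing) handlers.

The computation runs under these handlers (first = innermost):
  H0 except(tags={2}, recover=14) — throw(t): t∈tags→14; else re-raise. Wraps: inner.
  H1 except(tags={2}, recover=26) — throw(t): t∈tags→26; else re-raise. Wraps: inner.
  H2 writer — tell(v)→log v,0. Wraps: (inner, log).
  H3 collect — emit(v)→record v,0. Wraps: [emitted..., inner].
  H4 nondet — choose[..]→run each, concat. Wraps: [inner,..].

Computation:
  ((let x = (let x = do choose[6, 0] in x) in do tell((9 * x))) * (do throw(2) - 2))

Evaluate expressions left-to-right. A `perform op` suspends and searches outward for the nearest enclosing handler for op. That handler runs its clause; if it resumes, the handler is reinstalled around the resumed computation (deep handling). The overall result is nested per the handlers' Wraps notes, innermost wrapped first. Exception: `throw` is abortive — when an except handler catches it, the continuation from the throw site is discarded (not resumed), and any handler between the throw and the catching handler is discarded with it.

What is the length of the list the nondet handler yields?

Working:
choose[6, 0] @ H4
  branch[0] choose=6:
    tell(54) @ H2 ⇒ log+=54
    throw(2) @ H0 caught ⇒ 14
    H1 returns 14
    H2 returns (14, (54))
    H3 returns [(14, (54))]
    H4 returns [[(14, (54))]]
  branch[1] choose=0:
    tell(0) @ H2 ⇒ log+=0
    throw(2) @ H0 caught ⇒ 14
    H1 returns 14
    H2 returns (14, (0))
    H3 returns [(14, (0))]
    H4 returns [[(14, (0))]]
= [[(14, (54))], [(14, (0))]]

Answer: 2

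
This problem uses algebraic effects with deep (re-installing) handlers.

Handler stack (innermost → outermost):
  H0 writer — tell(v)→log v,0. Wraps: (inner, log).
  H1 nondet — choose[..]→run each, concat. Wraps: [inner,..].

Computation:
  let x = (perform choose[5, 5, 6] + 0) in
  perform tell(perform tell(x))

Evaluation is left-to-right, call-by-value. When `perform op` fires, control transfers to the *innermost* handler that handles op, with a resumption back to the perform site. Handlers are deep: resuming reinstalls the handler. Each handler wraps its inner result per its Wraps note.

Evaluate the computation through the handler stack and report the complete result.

Working:
choose[5, 5, 6] @ H1
  branch[0] choose=5:
    tell(5) @ H0 ⇒ log+=5
    tell(0) @ H0 ⇒ log+=0
    H0 returns (0, (5, 0))
    H1 returns [(0, (5, 0))]
  branch[1] choose=5:
    tell(5) @ H0 ⇒ log+=5
    tell(0) @ H0 ⇒ log+=0
    H0 returns (0, (5, 0))
    H1 returns [(0, (5, 0))]
  branch[2] choose=6:
    tell(6) @ H0 ⇒ log+=6
    tell(0) @ H0 ⇒ log+=0
    H0 returns (0, (6, 0))
    H1 returns [(0, (6, 0))]
= [(0, (5, 0)), (0, (5, 0)), (0, (6, 0))]

Answer: [(0, (5, 0)), (0, (5, 0)), (0, (6, 0))]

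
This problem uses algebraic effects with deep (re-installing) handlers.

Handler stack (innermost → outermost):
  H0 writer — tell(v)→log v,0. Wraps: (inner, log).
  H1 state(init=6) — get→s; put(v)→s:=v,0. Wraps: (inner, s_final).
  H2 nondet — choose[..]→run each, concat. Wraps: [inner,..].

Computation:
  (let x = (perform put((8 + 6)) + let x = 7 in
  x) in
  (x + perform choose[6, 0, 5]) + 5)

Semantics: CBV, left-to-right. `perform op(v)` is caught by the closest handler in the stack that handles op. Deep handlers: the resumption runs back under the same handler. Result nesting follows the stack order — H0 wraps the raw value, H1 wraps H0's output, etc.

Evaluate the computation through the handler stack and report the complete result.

Working:
put(14) @ H1 ⇒ s:=14
choose[6, 0, 5] @ H2
  branch[0] choose=6:
    H0 returns (18, ())
    H1 returns ((18, ()), 14)
    H2 returns [((18, ()), 14)]
  branch[1] choose=0:
    H0 returns (12, ())
    H1 returns ((12, ()), 14)
    H2 returns [((12, ()), 14)]
  branch[2] choose=5:
    H0 returns (17, ())
    H1 returns ((17, ()), 14)
    H2 returns [((17, ()), 14)]
= [((18, ()), 14), ((12, ()), 14), ((17, ()), 14)]

Answer: [((18, ()), 14), ((12, ()), 14), ((17, ()), 14)]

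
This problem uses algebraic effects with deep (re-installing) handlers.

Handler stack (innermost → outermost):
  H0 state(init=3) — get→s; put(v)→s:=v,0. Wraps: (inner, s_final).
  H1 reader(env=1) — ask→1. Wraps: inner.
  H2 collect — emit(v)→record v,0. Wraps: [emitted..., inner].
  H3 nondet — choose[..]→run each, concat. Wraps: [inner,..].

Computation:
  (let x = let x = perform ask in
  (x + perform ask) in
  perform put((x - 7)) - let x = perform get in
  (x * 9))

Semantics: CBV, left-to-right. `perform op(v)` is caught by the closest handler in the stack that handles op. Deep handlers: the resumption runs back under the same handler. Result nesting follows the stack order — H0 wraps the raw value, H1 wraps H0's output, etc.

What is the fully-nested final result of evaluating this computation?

Answer: [[(45, -5)]]

Step-by-step:
ask @ H1 ⇒ 1
ask @ H1 ⇒ 1
put(-5) @ H0 ⇒ s:=-5
get @ H0 ⇒ -5
H0 returns (45, -5)
H1 returns (45, -5)
H2 returns [(45, -5)]
H3 returns [[(45, -5)]]
= [[(45, -5)]]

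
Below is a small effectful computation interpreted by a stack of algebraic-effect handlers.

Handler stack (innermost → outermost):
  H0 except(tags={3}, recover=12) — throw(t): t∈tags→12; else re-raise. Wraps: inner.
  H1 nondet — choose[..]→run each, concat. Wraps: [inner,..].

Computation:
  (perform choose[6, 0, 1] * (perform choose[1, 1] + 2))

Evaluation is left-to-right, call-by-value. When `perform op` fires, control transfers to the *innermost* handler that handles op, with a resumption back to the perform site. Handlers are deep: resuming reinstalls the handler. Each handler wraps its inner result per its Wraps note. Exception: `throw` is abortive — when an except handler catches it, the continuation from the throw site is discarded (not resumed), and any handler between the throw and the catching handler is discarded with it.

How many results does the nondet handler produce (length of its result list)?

Answer: 6

Evaluation trace:
choose[6, 0, 1] @ H1
  branch[0] choose=6:
    choose[1, 1] @ H1
      branch[0] choose=1:
        H0 returns 18
        H1 returns [18]
      branch[1] choose=1:
        H0 returns 18
        H1 returns [18]
  branch[1] choose=0:
    choose[1, 1] @ H1
      branch[0] choose=1:
        H0 returns 0
        H1 returns [0]
      branch[1] choose=1:
        H0 returns 0
        H1 returns [0]
  branch[2] choose=1:
    choose[1, 1] @ H1
      branch[0] choose=1:
        H0 returns 3
        H1 returns [3]
      branch[1] choose=1:
        H0 returns 3
        H1 returns [3]
= [18, 18, 0, 0, 3, 3]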